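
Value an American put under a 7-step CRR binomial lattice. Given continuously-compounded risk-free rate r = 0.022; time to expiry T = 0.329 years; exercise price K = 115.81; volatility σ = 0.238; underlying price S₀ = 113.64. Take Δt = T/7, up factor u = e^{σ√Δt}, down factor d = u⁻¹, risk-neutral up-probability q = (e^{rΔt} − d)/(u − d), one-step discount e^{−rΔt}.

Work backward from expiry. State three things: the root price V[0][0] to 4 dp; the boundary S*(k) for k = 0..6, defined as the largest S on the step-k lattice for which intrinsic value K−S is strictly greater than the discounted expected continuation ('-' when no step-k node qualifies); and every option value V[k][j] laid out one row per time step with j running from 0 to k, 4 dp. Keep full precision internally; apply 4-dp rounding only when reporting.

Δt=0.04700  u=1.05295  d=0.94971  q=0.49712  discount=0.99897
step 7 (expiry): payoffs max(K−S,0) = 36.6196 28.0110 18.4667 7.8848 0.0000 0.0000 0.0000 0.0000
step 6: (k=6,j=0): S=83.3837, (K−S)⁺=32.4263, hold=32.3066 ⇒ V=32.4263 exercise | (k=6,j=1): S=92.4481, (K−S)⁺=23.3619, hold=23.2423 ⇒ V=23.3619 exercise | (k=6,j=2): S=102.4978, (K−S)⁺=13.3122, hold=13.1925 ⇒ V=13.3122 exercise | (k=6,j=3): S=113.6400, (K−S)⁺=2.1700, hold=3.9610 ⇒ V=3.9610 continue | (k=6,j=4): S=125.9934, (K−S)⁺=0.0000, hold=0.0000 ⇒ V=0.0000 continue | (k=6,j=5): S=139.6898, (K−S)⁺=0.0000, hold=0.0000 ⇒ V=0.0000 continue | (k=6,j=6): S=154.8750, (K−S)⁺=0.0000, hold=0.0000 ⇒ V=0.0000 continue  boundary S*=102.4978
step 5: (k=5,j=0): S=87.7990, (K−S)⁺=28.0110, hold=27.8914 ⇒ V=28.0110 exercise | (k=5,j=1): S=97.3433, (K−S)⁺=18.4667, hold=18.3470 ⇒ V=18.4667 exercise | (k=5,j=2): S=107.9252, (K−S)⁺=7.8848, hold=8.6545 ⇒ V=8.6545 continue | (k=5,j=3): S=119.6574, (K−S)⁺=0.0000, hold=1.9898 ⇒ V=1.9898 continue | (k=5,j=4): S=132.6650, (K−S)⁺=0.0000, hold=0.0000 ⇒ V=0.0000 continue | (k=5,j=5): S=147.0866, (K−S)⁺=0.0000, hold=0.0000 ⇒ V=0.0000 continue  boundary S*=97.3433
step 4: (k=4,j=0): S=92.4481, (K−S)⁺=23.3619, hold=23.2423 ⇒ V=23.3619 exercise | (k=4,j=1): S=102.4978, (K−S)⁺=13.3122, hold=13.5748 ⇒ V=13.5748 continue | (k=4,j=2): S=113.6400, (K−S)⁺=2.1700, hold=5.3358 ⇒ V=5.3358 continue | (k=4,j=3): S=125.9934, (K−S)⁺=0.0000, hold=0.9996 ⇒ V=0.9996 continue | (k=4,j=4): S=139.6898, (K−S)⁺=0.0000, hold=0.0000 ⇒ V=0.0000 continue  boundary S*=92.4481
step 3: (k=3,j=0): S=97.3433, (K−S)⁺=18.4667, hold=18.4774 ⇒ V=18.4774 continue | (k=3,j=1): S=107.9252, (K−S)⁺=7.8848, hold=9.4692 ⇒ V=9.4692 continue | (k=3,j=2): S=119.6574, (K−S)⁺=0.0000, hold=3.1769 ⇒ V=3.1769 continue | (k=3,j=3): S=132.6650, (K−S)⁺=0.0000, hold=0.5022 ⇒ V=0.5022 continue  boundary S*=-
step 2: (k=2,j=0): S=102.4978, (K−S)⁺=13.3122, hold=13.9847 ⇒ V=13.9847 continue | (k=2,j=1): S=113.6400, (K−S)⁺=2.1700, hold=6.3346 ⇒ V=6.3346 continue | (k=2,j=2): S=125.9934, (K−S)⁺=0.0000, hold=1.8453 ⇒ V=1.8453 continue  boundary S*=-
step 1: (k=1,j=0): S=107.9252, (K−S)⁺=7.8848, hold=10.1711 ⇒ V=10.1711 continue | (k=1,j=1): S=119.6574, (K−S)⁺=0.0000, hold=4.0986 ⇒ V=4.0986 continue  boundary S*=-
step 0: (k=0,j=0): S=113.6400, (K−S)⁺=2.1700, hold=7.1450 ⇒ V=7.1450 continue  boundary S*=-

price = 7.1450
boundary = - - - - 92.4481 97.3433 102.4978
tree:
7.1450
10.1711 4.0986
13.9847 6.3346 1.8453
18.4774 9.4692 3.1769 0.5022
23.3619 13.5748 5.3358 0.9996 0.0000
28.0110 18.4667 8.6545 1.9898 0.0000 0.0000
32.4263 23.3619 13.3122 3.9610 0.0000 0.0000 0.0000
36.6196 28.0110 18.4667 7.8848 0.0000 0.0000 0.0000 0.0000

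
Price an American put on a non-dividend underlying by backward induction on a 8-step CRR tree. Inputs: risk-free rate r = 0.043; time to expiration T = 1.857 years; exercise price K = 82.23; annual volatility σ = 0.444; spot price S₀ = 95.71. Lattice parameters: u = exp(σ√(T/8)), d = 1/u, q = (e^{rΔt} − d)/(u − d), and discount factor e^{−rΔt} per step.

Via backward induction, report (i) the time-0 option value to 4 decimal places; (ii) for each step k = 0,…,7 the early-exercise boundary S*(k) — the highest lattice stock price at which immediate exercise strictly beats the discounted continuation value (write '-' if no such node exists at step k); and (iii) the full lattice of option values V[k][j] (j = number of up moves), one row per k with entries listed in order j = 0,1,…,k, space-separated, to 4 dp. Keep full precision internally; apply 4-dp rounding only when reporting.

price = 12.7748
boundary = - - - - 40.6768 50.3790 40.6768 50.3790
tree:
12.7748
17.9904 7.1659
24.6148 10.9041 3.1033
32.5816 16.1561 5.2141 0.7891
41.5532 23.1598 8.6030 1.5039 0.0000
49.3869 31.8510 13.8532 2.8659 0.0000 0.0000
55.7120 41.5532 21.5568 5.4616 0.0000 0.0000 0.0000
60.8189 49.3869 31.8510 10.4081 0.0000 0.0000 0.0000 0.0000
64.9424 55.7120 41.5532 19.8347 0.0000 0.0000 0.0000 0.0000 0.0000

Δt=0.23212, u=1.23852, d=0.80742, q=0.46999, disc=e^(-rΔt)=0.99007
k=8 terminal: V=max(K-S,0) → 64.9424 55.7120 41.5532 19.8347 0.0000 0.0000 0.0000 0.0000 0.0000
k=7: j=0 S=21.4111 intr=60.8189 cont=60.0022 V=60.8189[EX]; j=1 S=32.8431 intr=49.3869 cont=48.5702 V=49.3869[EX]; j=2 S=50.3790 intr=31.8510 cont=31.0343 V=31.8510[EX]; j=3 S=77.2778 intr=4.9522 cont=10.4081 V=10.4081[hold]; j=4 S=118.5387 intr=0.0000 cont=0.0000 V=0.0000[hold]; j=5 S=181.8299 intr=0.0000 cont=0.0000 V=0.0000[hold]; j=6 S=278.9143 intr=0.0000 cont=0.0000 V=0.0000[hold]; j=7 S=427.8348 intr=0.0000 cont=0.0000 V=0.0000[hold]  S*(7)=50.3790
k=6: j=0 S=26.5180 intr=55.7120 cont=54.8953 V=55.7120[EX]; j=1 S=40.6768 intr=41.5532 cont=40.7365 V=41.5532[EX]; j=2 S=62.3953 intr=19.8347 cont=21.5568 V=21.5568[hold]; j=3 S=95.7100 intr=0.0000 cont=5.4616 V=5.4616[hold]; j=4 S=146.8124 intr=0.0000 cont=0.0000 V=0.0000[hold]; j=5 S=225.1998 intr=0.0000 cont=0.0000 V=0.0000[hold]; j=6 S=345.4406 intr=0.0000 cont=0.0000 V=0.0000[hold]  S*(6)=40.6768
k=5: j=0 S=32.8431 intr=49.3869 cont=48.5702 V=49.3869[EX]; j=1 S=50.3790 intr=31.8510 cont=31.8357 V=31.8510[EX]; j=2 S=77.2778 intr=4.9522 cont=13.8532 V=13.8532[hold]; j=3 S=118.5387 intr=0.0000 cont=2.8659 V=2.8659[hold]; j=4 S=181.8299 intr=0.0000 cont=0.0000 V=0.0000[hold]; j=5 S=278.9143 intr=0.0000 cont=0.0000 V=0.0000[hold]  S*(5)=50.3790
k=4: j=0 S=40.6768 intr=41.5532 cont=40.7365 V=41.5532[EX]; j=1 S=62.3953 intr=19.8347 cont=23.1598 V=23.1598[hold]; j=2 S=95.7100 intr=0.0000 cont=8.6030 V=8.6030[hold]; j=3 S=146.8124 intr=0.0000 cont=1.5039 V=1.5039[hold]; j=4 S=225.1998 intr=0.0000 cont=0.0000 V=0.0000[hold]  S*(4)=40.6768
k=3: j=0 S=50.3790 intr=31.8510 cont=32.5816 V=32.5816[hold]; j=1 S=77.2778 intr=4.9522 cont=16.1561 V=16.1561[hold]; j=2 S=118.5387 intr=0.0000 cont=5.2141 V=5.2141[hold]; j=3 S=181.8299 intr=0.0000 cont=0.7891 V=0.7891[hold]  S*(3)=-
k=2: j=0 S=62.3953 intr=19.8347 cont=24.6148 V=24.6148[hold]; j=1 S=95.7100 intr=0.0000 cont=10.9041 V=10.9041[hold]; j=2 S=146.8124 intr=0.0000 cont=3.1033 V=3.1033[hold]  S*(2)=-
k=1: j=0 S=77.2778 intr=4.9522 cont=17.9904 V=17.9904[hold]; j=1 S=118.5387 intr=0.0000 cont=7.1659 V=7.1659[hold]  S*(1)=-
k=0: j=0 S=95.7100 intr=0.0000 cont=12.7748 V=12.7748[hold]  S*(0)=-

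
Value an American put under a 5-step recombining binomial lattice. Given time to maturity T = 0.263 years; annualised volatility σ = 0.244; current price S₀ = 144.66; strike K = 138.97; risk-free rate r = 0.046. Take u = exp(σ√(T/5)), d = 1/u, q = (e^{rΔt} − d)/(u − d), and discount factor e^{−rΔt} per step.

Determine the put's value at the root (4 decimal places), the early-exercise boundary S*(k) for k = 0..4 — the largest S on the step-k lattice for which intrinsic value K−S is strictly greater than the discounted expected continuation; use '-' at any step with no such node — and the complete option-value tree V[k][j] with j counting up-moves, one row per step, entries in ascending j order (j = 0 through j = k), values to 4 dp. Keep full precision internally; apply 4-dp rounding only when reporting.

Δt=0.05260, u=1.05756, d=0.94558, q=0.50765, disc=e^(-rΔt)=0.99758
k=5 terminal: V=max(K-S,0) → 29.6168 16.6667 2.1829 0.0000 0.0000 0.0000
k=4: j=0 S=115.6471 intr=23.3229 cont=22.9870 V=23.3229[EX]; j=1 S=129.3426 intr=9.6274 cont=9.2915 V=9.6274[EX]; j=2 S=144.6600 intr=0.0000 cont=1.0722 V=1.0722[hold]; j=3 S=161.7913 intr=0.0000 cont=0.0000 V=0.0000[hold]; j=4 S=180.9514 intr=0.0000 cont=0.0000 V=0.0000[hold]  S*(4)=129.3426
k=3: j=0 S=122.3033 intr=16.6667 cont=16.3308 V=16.6667[EX]; j=1 S=136.7871 intr=2.1829 cont=5.2716 V=5.2716[hold]; j=2 S=152.9861 intr=0.0000 cont=0.5266 V=0.5266[hold]; j=3 S=171.1034 intr=0.0000 cont=0.0000 V=0.0000[hold]  S*(3)=122.3033
k=2: j=0 S=129.3426 intr=9.6274 cont=10.8557 V=10.8557[hold]; j=1 S=144.6600 intr=0.0000 cont=2.8559 V=2.8559[hold]; j=2 S=161.7913 intr=0.0000 cont=0.2587 V=0.2587[hold]  S*(2)=-
k=1: j=0 S=136.7871 intr=2.1829 cont=6.7782 V=6.7782[hold]; j=1 S=152.9861 intr=0.0000 cont=1.5337 V=1.5337[hold]  S*(1)=-
k=0: j=0 S=144.6600 intr=0.0000 cont=4.1059 V=4.1059[hold]  S*(0)=-

price = 4.1059
boundary = - - - 122.3033 129.3426
tree:
4.1059
6.7782 1.5337
10.8557 2.8559 0.2587
16.6667 5.2716 0.5266 0.0000
23.3229 9.6274 1.0722 0.0000 0.0000
29.6168 16.6667 2.1829 0.0000 0.0000 0.0000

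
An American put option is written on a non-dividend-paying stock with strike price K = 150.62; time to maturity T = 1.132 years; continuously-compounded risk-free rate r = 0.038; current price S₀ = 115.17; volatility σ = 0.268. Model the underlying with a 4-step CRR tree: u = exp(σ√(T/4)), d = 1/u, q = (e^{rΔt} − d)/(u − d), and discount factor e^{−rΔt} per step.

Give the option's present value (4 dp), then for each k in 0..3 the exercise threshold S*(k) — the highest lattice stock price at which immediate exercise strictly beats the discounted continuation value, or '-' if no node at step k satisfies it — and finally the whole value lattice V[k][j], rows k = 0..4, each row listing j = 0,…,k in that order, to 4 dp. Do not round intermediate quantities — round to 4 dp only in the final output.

price = 35.8320
boundary = - 99.8670 115.1700 132.8179
tree:
35.8320
50.7530 21.8137
64.0226 35.4500 8.7669
75.5291 50.7530 17.8021 0.0000
85.5067 64.0226 35.4500 0.0000 0.0000

Δt=0.28300, u=1.15323, d=0.86713, q=0.50221, disc=e^(-rΔt)=0.98930
k=4 terminal: V=max(K-S,0) → 85.5067 64.0226 35.4500 0.0000 0.0000
k=3: j=0 S=75.0909 intr=75.5291 cont=73.9180 V=75.5291[EX]; j=1 S=99.8670 intr=50.7530 cont=49.1419 V=50.7530[EX]; j=2 S=132.8179 intr=17.8021 cont=17.4580 V=17.8021[EX]; j=3 S=176.6410 intr=0.0000 cont=0.0000 V=0.0000[hold]  S*(3)=132.8179
k=2: j=0 S=86.5974 intr=64.0226 cont=62.4115 V=64.0226[EX]; j=1 S=115.1700 intr=35.4500 cont=33.8389 V=35.4500[EX]; j=2 S=153.1701 intr=0.0000 cont=8.7669 V=8.7669[hold]  S*(2)=115.1700
k=1: j=0 S=99.8670 intr=50.7530 cont=49.1419 V=50.7530[EX]; j=1 S=132.8179 intr=17.8021 cont=21.8137 V=21.8137[hold]  S*(1)=99.8670
k=0: j=0 S=115.1700 intr=35.4500 cont=35.8320 V=35.8320[hold]  S*(0)=-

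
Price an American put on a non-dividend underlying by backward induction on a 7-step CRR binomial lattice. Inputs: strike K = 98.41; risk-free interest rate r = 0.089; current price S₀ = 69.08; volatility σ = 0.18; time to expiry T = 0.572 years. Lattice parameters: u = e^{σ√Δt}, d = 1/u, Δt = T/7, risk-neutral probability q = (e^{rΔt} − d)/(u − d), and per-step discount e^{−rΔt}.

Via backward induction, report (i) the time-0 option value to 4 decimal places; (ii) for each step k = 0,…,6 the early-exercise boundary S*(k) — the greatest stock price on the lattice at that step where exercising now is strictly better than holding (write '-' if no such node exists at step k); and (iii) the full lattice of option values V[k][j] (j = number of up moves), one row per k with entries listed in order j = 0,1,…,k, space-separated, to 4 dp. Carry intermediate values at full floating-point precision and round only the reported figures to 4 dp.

Δt=0.08171, u=1.05280, d=0.94985, q=0.55804, disc=e^(-rΔt)=0.99275
k=7 terminal: V=max(K-S,0) → 50.2232 45.0002 39.2111 32.7946 25.6825 17.7996 9.0622 0.0000
k=6: j=0 S=50.7311 intr=47.6789 cont=46.9658 V=47.6789[EX]; j=1 S=56.2299 intr=42.1801 cont=41.4670 V=42.1801[EX]; j=2 S=62.3246 intr=36.0854 cont=35.3723 V=36.0854[EX]; j=3 S=69.0800 intr=29.3300 cont=28.6169 V=29.3300[EX]; j=4 S=76.5676 intr=21.8424 cont=21.1293 V=21.8424[EX]; j=5 S=84.8667 intr=13.5433 cont=12.8302 V=13.5433[EX]; j=6 S=94.0655 intr=4.3445 cont=3.9761 V=4.3445[EX]  S*(6)=94.0655
k=5: j=0 S=53.4098 intr=45.0002 cont=44.2871 V=45.0002[EX]; j=1 S=59.1989 intr=39.2111 cont=38.4980 V=39.2111[EX]; j=2 S=65.6154 intr=32.7946 cont=32.0815 V=32.7946[EX]; j=3 S=72.7275 intr=25.6825 cont=24.9694 V=25.6825[EX]; j=4 S=80.6104 intr=17.7996 cont=17.0865 V=17.7996[EX]; j=5 S=89.3478 intr=9.0622 cont=8.3491 V=9.0622[EX]  S*(5)=89.3478
k=4: j=0 S=56.2299 intr=42.1801 cont=41.4670 V=42.1801[EX]; j=1 S=62.3246 intr=36.0854 cont=35.3723 V=36.0854[EX]; j=2 S=69.0800 intr=29.3300 cont=28.6169 V=29.3300[EX]; j=3 S=76.5676 intr=21.8424 cont=21.1293 V=21.8424[EX]; j=4 S=84.8667 intr=13.5433 cont=12.8302 V=13.5433[EX]  S*(4)=84.8667
k=3: j=0 S=59.1989 intr=39.2111 cont=38.4980 V=39.2111[EX]; j=1 S=65.6154 intr=32.7946 cont=32.0815 V=32.7946[EX]; j=2 S=72.7275 intr=25.6825 cont=24.9694 V=25.6825[EX]; j=3 S=80.6104 intr=17.7996 cont=17.0865 V=17.7996[EX]  S*(3)=80.6104
k=2: j=0 S=62.3246 intr=36.0854 cont=35.3723 V=36.0854[EX]; j=1 S=69.0800 intr=29.3300 cont=28.6169 V=29.3300[EX]; j=2 S=76.5676 intr=21.8424 cont=21.1293 V=21.8424[EX]  S*(2)=76.5676
k=1: j=0 S=65.6154 intr=32.7946 cont=32.0815 V=32.7946[EX]; j=1 S=72.7275 intr=25.6825 cont=24.9694 V=25.6825[EX]  S*(1)=72.7275
k=0: j=0 S=69.0800 intr=29.3300 cont=28.6169 V=29.3300[EX]  S*(0)=69.0800

price = 29.3300
boundary = 69.0800 72.7275 76.5676 80.6104 84.8667 89.3478 94.0655
tree:
29.3300
32.7946 25.6825
36.0854 29.3300 21.8424
39.2111 32.7946 25.6825 17.7996
42.1801 36.0854 29.3300 21.8424 13.5433
45.0002 39.2111 32.7946 25.6825 17.7996 9.0622
47.6789 42.1801 36.0854 29.3300 21.8424 13.5433 4.3445
50.2232 45.0002 39.2111 32.7946 25.6825 17.7996 9.0622 0.0000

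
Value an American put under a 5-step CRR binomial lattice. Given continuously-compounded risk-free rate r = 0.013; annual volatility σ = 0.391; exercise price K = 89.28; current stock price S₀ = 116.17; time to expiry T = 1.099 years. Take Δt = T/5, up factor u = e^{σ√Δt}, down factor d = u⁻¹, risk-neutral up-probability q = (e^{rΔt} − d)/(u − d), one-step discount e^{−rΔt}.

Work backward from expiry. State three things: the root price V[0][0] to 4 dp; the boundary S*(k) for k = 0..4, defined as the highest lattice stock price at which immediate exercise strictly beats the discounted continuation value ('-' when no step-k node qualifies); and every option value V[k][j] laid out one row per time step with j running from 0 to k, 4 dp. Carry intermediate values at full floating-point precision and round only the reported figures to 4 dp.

price = 6.1666
boundary = - - - - 55.8019
tree:
6.1666
9.9139 1.8422
15.5323 3.4343 0.0000
23.4571 6.4024 0.0000 0.0000
33.4781 11.9357 0.0000 0.0000 0.0000
42.8245 22.2514 0.0000 0.0000 0.0000 0.0000

params: Δt=0.21980 u=1.20119 d=0.83251 q=0.46206 e^(-rΔt)=0.99715
t_5 payoffs: 42.8245 22.2514 0.0000 0.0000 0.0000 0.0000
t_4: node(4,0) S=55.8019 payoff=33.4781 vs cont=33.2234 → 33.4781 [stop]  node(4,1) S=80.5140 payoff=8.7660 vs cont=11.9357 → 11.9357 [wait]  node(4,2) S=116.1700 payoff=0.0000 vs cont=0.0000 → 0.0000 [wait]  node(4,3) S=167.6165 payoff=0.0000 vs cont=0.0000 → 0.0000 [wait]  node(4,4) S=241.8462 payoff=0.0000 vs cont=0.0000 → 0.0000 [wait]  ⇒ S*(4)=55.8019
t_3: node(3,0) S=67.0286 payoff=22.2514 vs cont=23.4571 → 23.4571 [wait]  node(3,1) S=96.7125 payoff=0.0000 vs cont=6.4024 → 6.4024 [wait]  node(3,2) S=139.5421 payoff=0.0000 vs cont=0.0000 → 0.0000 [wait]  node(3,3) S=201.3390 payoff=0.0000 vs cont=0.0000 → 0.0000 [wait]  ⇒ S*(3)=-
t_2: node(2,0) S=80.5140 payoff=8.7660 vs cont=15.5323 → 15.5323 [wait]  node(2,1) S=116.1700 payoff=0.0000 vs cont=3.4343 → 3.4343 [wait]  node(2,2) S=167.6165 payoff=0.0000 vs cont=0.0000 → 0.0000 [wait]  ⇒ S*(2)=-
t_1: node(1,0) S=96.7125 payoff=0.0000 vs cont=9.9139 → 9.9139 [wait]  node(1,1) S=139.5421 payoff=0.0000 vs cont=1.8422 → 1.8422 [wait]  ⇒ S*(1)=-
t_0: node(0,0) S=116.1700 payoff=0.0000 vs cont=6.1666 → 6.1666 [wait]  ⇒ S*(0)=-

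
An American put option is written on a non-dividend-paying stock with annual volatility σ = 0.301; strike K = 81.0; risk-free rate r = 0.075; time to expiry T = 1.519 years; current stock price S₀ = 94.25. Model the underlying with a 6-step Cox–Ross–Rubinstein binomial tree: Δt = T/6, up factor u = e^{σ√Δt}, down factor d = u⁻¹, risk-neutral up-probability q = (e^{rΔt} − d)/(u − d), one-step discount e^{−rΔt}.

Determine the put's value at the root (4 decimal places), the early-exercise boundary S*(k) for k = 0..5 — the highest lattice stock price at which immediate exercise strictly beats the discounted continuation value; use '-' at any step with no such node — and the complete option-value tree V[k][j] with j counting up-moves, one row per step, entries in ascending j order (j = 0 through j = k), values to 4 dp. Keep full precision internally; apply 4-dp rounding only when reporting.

Δt=0.25317, u=1.16352, d=0.85946, q=0.52525, disc=e^(-rΔt)=0.98119
k=6 terminal: V=max(K-S,0) → 43.0128 29.5737 11.3801 0.0000 0.0000 0.0000 0.0000
k=5: j=0 S=44.1989 intr=36.8011 cont=35.2776 V=36.8011[EX]; j=1 S=59.8356 intr=21.1644 cont=19.6410 V=21.1644[EX]; j=2 S=81.0042 intr=0.0000 cont=5.3011 V=5.3011[hold]; j=3 S=109.6618 intr=0.0000 cont=0.0000 V=0.0000[hold]; j=4 S=148.4579 intr=0.0000 cont=0.0000 V=0.0000[hold]; j=5 S=200.9792 intr=0.0000 cont=0.0000 V=0.0000[hold]  S*(5)=59.8356
k=4: j=0 S=51.4263 intr=29.5737 cont=28.0502 V=29.5737[EX]; j=1 S=69.6199 intr=11.3801 cont=12.5908 V=12.5908[hold]; j=2 S=94.2500 intr=0.0000 cont=2.4693 V=2.4693[hold]; j=3 S=127.5937 intr=0.0000 cont=0.0000 V=0.0000[hold]; j=4 S=172.7338 intr=0.0000 cont=0.0000 V=0.0000[hold]  S*(4)=51.4263
k=3: j=0 S=59.8356 intr=21.1644 cont=20.2649 V=21.1644[EX]; j=1 S=81.0042 intr=0.0000 cont=7.1376 V=7.1376[hold]; j=2 S=109.6618 intr=0.0000 cont=1.1503 V=1.1503[hold]; j=3 S=148.4579 intr=0.0000 cont=0.0000 V=0.0000[hold]  S*(3)=59.8356
k=2: j=0 S=69.6199 intr=11.3801 cont=13.5373 V=13.5373[hold]; j=1 S=94.2500 intr=0.0000 cont=3.9177 V=3.9177[hold]; j=2 S=127.5937 intr=0.0000 cont=0.5358 V=0.5358[hold]  S*(2)=-
k=1: j=0 S=81.0042 intr=0.0000 cont=8.3250 V=8.3250[hold]; j=1 S=109.6618 intr=0.0000 cont=2.1011 V=2.1011[hold]  S*(1)=-
k=0: j=0 S=94.2500 intr=0.0000 cont=4.9608 V=4.9608[hold]  S*(0)=-

price = 4.9608
boundary = - - - 59.8356 51.4263 59.8356
tree:
4.9608
8.3250 2.1011
13.5373 3.9177 0.5358
21.1644 7.1376 1.1503 0.0000
29.5737 12.5908 2.4693 0.0000 0.0000
36.8011 21.1644 5.3011 0.0000 0.0000 0.0000
43.0128 29.5737 11.3801 0.0000 0.0000 0.0000 0.0000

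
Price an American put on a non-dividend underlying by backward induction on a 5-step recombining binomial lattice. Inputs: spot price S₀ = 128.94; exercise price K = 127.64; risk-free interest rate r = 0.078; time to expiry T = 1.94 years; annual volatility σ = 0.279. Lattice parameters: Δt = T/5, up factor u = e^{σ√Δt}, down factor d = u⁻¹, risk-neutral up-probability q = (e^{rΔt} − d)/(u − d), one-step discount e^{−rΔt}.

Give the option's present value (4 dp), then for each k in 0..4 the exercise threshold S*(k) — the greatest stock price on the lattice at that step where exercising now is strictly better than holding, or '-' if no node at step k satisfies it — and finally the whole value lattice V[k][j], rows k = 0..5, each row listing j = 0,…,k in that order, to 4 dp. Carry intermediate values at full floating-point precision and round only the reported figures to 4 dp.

params: Δt=0.38800 u=1.18980 d=0.84047 q=0.54462 e^(-rΔt)=0.97019
t_5 payoffs: 73.5631 51.0870 19.2692 0.0000 0.0000 0.0000
t_4: node(4,0) S=64.3408 payoff=63.2992 vs cont=59.4941 → 63.2992 [stop]  node(4,1) S=91.0830 payoff=36.5570 vs cont=32.7520 → 36.5570 [stop]  node(4,2) S=128.9400 payoff=0.0000 vs cont=8.5132 → 8.5132 [wait]  node(4,3) S=182.5316 payoff=0.0000 vs cont=0.0000 → 0.0000 [wait]  node(4,4) S=258.3976 payoff=0.0000 vs cont=0.0000 → 0.0000 [wait]  ⇒ S*(4)=91.0830
t_3: node(3,0) S=76.5530 payoff=51.0870 vs cont=47.2820 → 51.0870 [stop]  node(3,1) S=108.3708 payoff=19.2692 vs cont=20.6493 → 20.6493 [wait]  node(3,2) S=153.4133 payoff=0.0000 vs cont=3.7612 → 3.7612 [wait]  node(3,3) S=217.1767 payoff=0.0000 vs cont=0.0000 → 0.0000 [wait]  ⇒ S*(3)=76.5530
t_2: node(2,0) S=91.0830 payoff=36.5570 vs cont=33.4812 → 36.5570 [stop]  node(2,1) S=128.9400 payoff=0.0000 vs cont=11.1103 → 11.1103 [wait]  node(2,2) S=182.5316 payoff=0.0000 vs cont=1.6617 → 1.6617 [wait]  ⇒ S*(2)=91.0830
t_1: node(1,0) S=108.3708 payoff=19.2692 vs cont=22.0215 → 22.0215 [wait]  node(1,1) S=153.4133 payoff=0.0000 vs cont=5.7866 → 5.7866 [wait]  ⇒ S*(1)=-
t_0: node(0,0) S=128.9400 payoff=0.0000 vs cont=12.7867 → 12.7867 [wait]  ⇒ S*(0)=-

price = 12.7867
boundary = - - 91.0830 76.5530 91.0830
tree:
12.7867
22.0215 5.7866
36.5570 11.1103 1.6617
51.0870 20.6493 3.7612 0.0000
63.2992 36.5570 8.5132 0.0000 0.0000
73.5631 51.0870 19.2692 0.0000 0.0000 0.0000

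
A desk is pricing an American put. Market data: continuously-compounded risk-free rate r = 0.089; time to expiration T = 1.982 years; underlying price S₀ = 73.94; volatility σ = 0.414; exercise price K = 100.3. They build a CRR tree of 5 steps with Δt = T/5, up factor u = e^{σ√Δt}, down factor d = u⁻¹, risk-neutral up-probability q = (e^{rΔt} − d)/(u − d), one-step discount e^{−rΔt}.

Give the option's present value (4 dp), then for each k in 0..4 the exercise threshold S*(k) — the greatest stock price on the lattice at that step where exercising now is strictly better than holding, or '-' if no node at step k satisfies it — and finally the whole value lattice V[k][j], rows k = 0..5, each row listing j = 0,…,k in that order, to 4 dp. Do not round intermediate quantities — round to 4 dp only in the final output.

params: Δt=0.39640 u=1.29778 d=0.77055 q=0.50331 e^(-rΔt)=0.96534
t_5 payoffs: 80.2150 66.4721 43.3258 4.3421 0.0000 0.0000
t_4: node(4,0) S=26.0660 payoff=74.2340 vs cont=70.7572 → 74.2340 [stop]  node(4,1) S=43.9012 payoff=56.3988 vs cont=52.9219 → 56.3988 [stop]  node(4,2) S=73.9400 payoff=26.3600 vs cont=22.8831 → 26.3600 [stop]  node(4,3) S=124.5323 payoff=0.0000 vs cont=2.0819 → 2.0819 [wait]  node(4,4) S=209.7417 payoff=0.0000 vs cont=0.0000 → 0.0000 [wait]  ⇒ S*(4)=73.9400
t_3: node(3,0) S=33.8279 payoff=66.4721 vs cont=62.9952 → 66.4721 [stop]  node(3,1) S=56.9742 payoff=43.3258 vs cont=39.8490 → 43.3258 [stop]  node(3,2) S=95.9579 payoff=4.3421 vs cont=13.6504 → 13.6504 [wait]  node(3,3) S=161.6156 payoff=0.0000 vs cont=0.9982 → 0.9982 [wait]  ⇒ S*(3)=56.9742
t_2: node(2,0) S=43.9012 payoff=56.3988 vs cont=52.9219 → 56.3988 [stop]  node(2,1) S=73.9400 payoff=26.3600 vs cont=27.4057 → 27.4057 [wait]  node(2,2) S=124.5323 payoff=0.0000 vs cont=7.0300 → 7.0300 [wait]  ⇒ S*(2)=43.9012
t_1: node(1,0) S=56.9742 payoff=43.3258 vs cont=40.3570 → 43.3258 [stop]  node(1,1) S=95.9579 payoff=4.3421 vs cont=16.5559 → 16.5559 [wait]  ⇒ S*(1)=56.9742
t_0: node(0,0) S=73.9400 payoff=26.3600 vs cont=28.8174 → 28.8174 [wait]  ⇒ S*(0)=-

price = 28.8174
boundary = - 56.9742 43.9012 56.9742 73.9400
tree:
28.8174
43.3258 16.5559
56.3988 27.4057 7.0300
66.4721 43.3258 13.6504 0.9982
74.2340 56.3988 26.3600 2.0819 0.0000
80.2150 66.4721 43.3258 4.3421 0.0000 0.0000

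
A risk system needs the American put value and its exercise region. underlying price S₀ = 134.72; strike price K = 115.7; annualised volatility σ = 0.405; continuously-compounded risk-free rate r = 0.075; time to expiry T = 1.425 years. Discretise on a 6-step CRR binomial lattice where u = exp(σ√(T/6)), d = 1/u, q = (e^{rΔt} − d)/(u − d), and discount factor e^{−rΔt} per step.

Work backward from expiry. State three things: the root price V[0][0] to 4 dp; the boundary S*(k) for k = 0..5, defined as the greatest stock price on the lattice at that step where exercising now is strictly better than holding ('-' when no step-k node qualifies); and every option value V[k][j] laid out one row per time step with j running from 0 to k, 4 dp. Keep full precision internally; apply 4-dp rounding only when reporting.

Δt=0.23750, u=1.21820, d=0.82088, q=0.49605, disc=e^(-rΔt)=0.98235
k=6 terminal: V=max(K-S,0) → 74.4784 54.5269 24.9187 0.0000 0.0000 0.0000 0.0000
k=5: j=0 S=50.2161 intr=65.4839 cont=63.4412 V=65.4839[EX]; j=1 S=74.5210 intr=41.1790 cont=39.1364 V=41.1790[EX]; j=2 S=110.5896 intr=5.1104 cont=12.3361 V=12.3361[hold]; j=3 S=164.1156 intr=0.0000 cont=0.0000 V=0.0000[hold]; j=4 S=243.5486 intr=0.0000 cont=0.0000 V=0.0000[hold]; j=5 S=361.4275 intr=0.0000 cont=0.0000 V=0.0000[hold]  S*(5)=74.5210
k=4: j=0 S=61.1731 intr=54.5269 cont=52.4842 V=54.5269[EX]; j=1 S=90.7813 intr=24.9187 cont=26.3970 V=26.3970[hold]; j=2 S=134.7200 intr=0.0000 cont=6.1070 V=6.1070[hold]; j=3 S=199.9253 intr=0.0000 cont=0.0000 V=0.0000[hold]; j=4 S=296.6903 intr=0.0000 cont=0.0000 V=0.0000[hold]  S*(4)=61.1731
k=3: j=0 S=74.5210 intr=41.1790 cont=39.8567 V=41.1790[EX]; j=1 S=110.5896 intr=5.1104 cont=16.0438 V=16.0438[hold]; j=2 S=164.1156 intr=0.0000 cont=3.0233 V=3.0233[hold]; j=3 S=243.5486 intr=0.0000 cont=0.0000 V=0.0000[hold]  S*(3)=74.5210
k=2: j=0 S=90.7813 intr=24.9187 cont=28.2038 V=28.2038[hold]; j=1 S=134.7200 intr=0.0000 cont=9.4158 V=9.4158[hold]; j=2 S=199.9253 intr=0.0000 cont=1.4967 V=1.4967[hold]  S*(2)=-
k=1: j=0 S=110.5896 intr=5.1104 cont=18.5506 V=18.5506[hold]; j=1 S=164.1156 intr=0.0000 cont=5.3906 V=5.3906[hold]  S*(1)=-
k=0: j=0 S=134.7200 intr=0.0000 cont=11.8103 V=11.8103[hold]  S*(0)=-

price = 11.8103
boundary = - - - 74.5210 61.1731 74.5210
tree:
11.8103
18.5506 5.3906
28.2038 9.4158 1.4967
41.1790 16.0438 3.0233 0.0000
54.5269 26.3970 6.1070 0.0000 0.0000
65.4839 41.1790 12.3361 0.0000 0.0000 0.0000
74.4784 54.5269 24.9187 0.0000 0.0000 0.0000 0.0000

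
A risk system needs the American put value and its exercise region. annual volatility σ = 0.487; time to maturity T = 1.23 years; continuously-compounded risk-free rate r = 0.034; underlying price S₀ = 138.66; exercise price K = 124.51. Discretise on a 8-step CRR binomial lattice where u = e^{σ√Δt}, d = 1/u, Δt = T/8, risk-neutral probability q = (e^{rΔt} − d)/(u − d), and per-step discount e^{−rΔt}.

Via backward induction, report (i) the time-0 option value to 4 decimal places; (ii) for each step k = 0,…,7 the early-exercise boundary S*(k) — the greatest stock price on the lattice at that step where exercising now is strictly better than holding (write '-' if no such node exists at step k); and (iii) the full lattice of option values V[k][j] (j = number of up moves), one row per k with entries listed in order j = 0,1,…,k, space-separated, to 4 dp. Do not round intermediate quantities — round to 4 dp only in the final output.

Δt=0.15375  u=1.21041  d=0.82617  q=0.46605  discount=0.99479
step 8 (expiry): payoffs max(K−S,0) = 94.4148 80.4179 59.9112 29.8672 0.0000 0.0000 0.0000 0.0000 0.0000
step 7: (k=7,j=0): S=36.4275, (K−S)⁺=88.0825, hold=87.4334 ⇒ V=88.0825 exercise | (k=7,j=1): S=53.3694, (K−S)⁺=71.1406, hold=70.4914 ⇒ V=71.1406 exercise | (k=7,j=2): S=78.1909, (K−S)⁺=46.3191, hold=45.6700 ⇒ V=46.3191 exercise | (k=7,j=3): S=114.5564, (K−S)⁺=9.9536, hold=15.8646 ⇒ V=15.8646 continue | (k=7,j=4): S=167.8352, (K−S)⁺=0.0000, hold=0.0000 ⇒ V=0.0000 continue | (k=7,j=5): S=245.8932, (K−S)⁺=0.0000, hold=0.0000 ⇒ V=0.0000 continue | (k=7,j=6): S=360.2549, (K−S)⁺=0.0000, hold=0.0000 ⇒ V=0.0000 continue | (k=7,j=7): S=527.8049, (K−S)⁺=0.0000, hold=0.0000 ⇒ V=0.0000 continue  boundary S*=78.1909
step 6: (k=6,j=0): S=44.0921, (K−S)⁺=80.4179, hold=79.7687 ⇒ V=80.4179 exercise | (k=6,j=1): S=64.5988, (K−S)⁺=59.9112, hold=59.2621 ⇒ V=59.9112 exercise | (k=6,j=2): S=94.6428, (K−S)⁺=29.8672, hold=31.9584 ⇒ V=31.9584 continue | (k=6,j=3): S=138.6600, (K−S)⁺=0.0000, hold=8.4268 ⇒ V=8.4268 continue | (k=6,j=4): S=203.1490, (K−S)⁺=0.0000, hold=0.0000 ⇒ V=0.0000 continue | (k=6,j=5): S=297.6310, (K−S)⁺=0.0000, hold=0.0000 ⇒ V=0.0000 continue | (k=6,j=6): S=436.0554, (K−S)⁺=0.0000, hold=0.0000 ⇒ V=0.0000 continue  boundary S*=64.5988
step 5: (k=5,j=0): S=53.3694, (K−S)⁺=71.1406, hold=70.4914 ⇒ V=71.1406 exercise | (k=5,j=1): S=78.1909, (K−S)⁺=46.3191, hold=46.6395 ⇒ V=46.6395 continue | (k=5,j=2): S=114.5564, (K−S)⁺=9.9536, hold=20.8822 ⇒ V=20.8822 continue | (k=5,j=3): S=167.8352, (K−S)⁺=0.0000, hold=4.4761 ⇒ V=4.4761 continue | (k=5,j=4): S=245.8932, (K−S)⁺=0.0000, hold=0.0000 ⇒ V=0.0000 continue | (k=5,j=5): S=360.2549, (K−S)⁺=0.0000, hold=0.0000 ⇒ V=0.0000 continue  boundary S*=53.3694
step 4: (k=4,j=0): S=64.5988, (K−S)⁺=59.9112, hold=59.4106 ⇒ V=59.9112 exercise | (k=4,j=1): S=94.6428, (K−S)⁺=29.8672, hold=34.4548 ⇒ V=34.4548 continue | (k=4,j=2): S=138.6600, (K−S)⁺=0.0000, hold=13.1672 ⇒ V=13.1672 continue | (k=4,j=3): S=203.1490, (K−S)⁺=0.0000, hold=2.3776 ⇒ V=2.3776 continue | (k=4,j=4): S=297.6310, (K−S)⁺=0.0000, hold=0.0000 ⇒ V=0.0000 continue  boundary S*=64.5988
step 3: (k=3,j=0): S=78.1909, (K−S)⁺=46.3191, hold=47.7969 ⇒ V=47.7969 continue | (k=3,j=1): S=114.5564, (K−S)⁺=9.9536, hold=24.4059 ⇒ V=24.4059 continue | (k=3,j=2): S=167.8352, (K−S)⁺=0.0000, hold=8.0963 ⇒ V=8.0963 continue | (k=3,j=3): S=245.8932, (K−S)⁺=0.0000, hold=1.2629 ⇒ V=1.2629 continue  boundary S*=-
step 2: (k=2,j=0): S=94.6428, (K−S)⁺=29.8672, hold=36.7032 ⇒ V=36.7032 continue | (k=2,j=1): S=138.6600, (K−S)⁺=0.0000, hold=16.7172 ⇒ V=16.7172 continue | (k=2,j=2): S=203.1490, (K−S)⁺=0.0000, hold=4.8860 ⇒ V=4.8860 continue  boundary S*=-
step 1: (k=1,j=0): S=114.5564, (K−S)⁺=9.9536, hold=27.2461 ⇒ V=27.2461 continue | (k=1,j=1): S=167.8352, (K−S)⁺=0.0000, hold=11.1449 ⇒ V=11.1449 continue  boundary S*=-
step 0: (k=0,j=0): S=138.6600, (K−S)⁺=0.0000, hold=19.6393 ⇒ V=19.6393 continue  boundary S*=-

price = 19.6393
boundary = - - - - 64.5988 53.3694 64.5988 78.1909
tree:
19.6393
27.2461 11.1449
36.7032 16.7172 4.8860
47.7969 24.4059 8.0963 1.2629
59.9112 34.4548 13.1672 2.3776 0.0000
71.1406 46.6395 20.8822 4.4761 0.0000 0.0000
80.4179 59.9112 31.9584 8.4268 0.0000 0.0000 0.0000
88.0825 71.1406 46.3191 15.8646 0.0000 0.0000 0.0000 0.0000
94.4148 80.4179 59.9112 29.8672 0.0000 0.0000 0.0000 0.0000 0.0000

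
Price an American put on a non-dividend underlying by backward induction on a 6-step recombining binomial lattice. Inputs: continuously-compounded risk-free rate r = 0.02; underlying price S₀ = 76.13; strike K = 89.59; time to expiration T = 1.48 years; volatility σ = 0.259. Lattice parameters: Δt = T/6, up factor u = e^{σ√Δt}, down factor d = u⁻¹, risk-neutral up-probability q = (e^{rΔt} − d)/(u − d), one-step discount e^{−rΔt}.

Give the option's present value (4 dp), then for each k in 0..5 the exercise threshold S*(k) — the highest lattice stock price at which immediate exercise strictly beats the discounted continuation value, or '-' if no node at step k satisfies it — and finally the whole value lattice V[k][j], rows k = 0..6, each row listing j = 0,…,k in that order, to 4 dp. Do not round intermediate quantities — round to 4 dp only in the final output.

price = 17.3380
boundary = - - 58.8608 51.7560 58.8608 66.9408
tree:
17.3380
23.5347 10.9881
30.7292 16.1967 5.6143
37.8340 22.9015 9.2999 1.7899
44.0811 30.7292 14.8903 3.5067 0.0000
49.5742 37.8340 22.6492 6.8702 0.0000 0.0000
54.4043 44.0811 30.7292 13.4600 0.0000 0.0000 0.0000

params: Δt=0.24667 u=1.13727 d=0.87930 q=0.48706 e^(-rΔt)=0.99508
t_6 payoffs: 54.4043 44.0811 30.7292 13.4600 0.0000 0.0000 0.0000
t_5: node(5,0) S=40.0158 payoff=49.5742 vs cont=49.1333 → 49.5742 [stop]  node(5,1) S=51.7560 payoff=37.8340 vs cont=37.3931 → 37.8340 [stop]  node(5,2) S=66.9408 payoff=22.6492 vs cont=22.2083 → 22.6492 [stop]  node(5,3) S=86.5806 payoff=3.0094 vs cont=6.8702 → 6.8702 [wait]  node(5,4) S=111.9826 payoff=0.0000 vs cont=0.0000 → 0.0000 [wait]  node(5,5) S=144.8373 payoff=0.0000 vs cont=0.0000 → 0.0000 [wait]  ⇒ S*(5)=66.9408
t_4: node(4,0) S=45.5089 payoff=44.0811 vs cont=43.6402 → 44.0811 [stop]  node(4,1) S=58.8608 payoff=30.7292 vs cont=30.2883 → 30.7292 [stop]  node(4,2) S=76.1300 payoff=13.4600 vs cont=14.8903 → 14.8903 [wait]  node(4,3) S=98.4659 payoff=0.0000 vs cont=3.5067 → 3.5067 [wait]  node(4,4) S=127.3549 payoff=0.0000 vs cont=0.0000 → 0.0000 [wait]  ⇒ S*(4)=58.8608
t_3: node(3,0) S=51.7560 payoff=37.8340 vs cont=37.3931 → 37.8340 [stop]  node(3,1) S=66.9408 payoff=22.6492 vs cont=22.9015 → 22.9015 [wait]  node(3,2) S=86.5806 payoff=3.0094 vs cont=9.2999 → 9.2999 [wait]  node(3,3) S=111.9826 payoff=0.0000 vs cont=1.7899 → 1.7899 [wait]  ⇒ S*(3)=51.7560
t_2: node(2,0) S=58.8608 payoff=30.7292 vs cont=30.4106 → 30.7292 [stop]  node(2,1) S=76.1300 payoff=13.4600 vs cont=16.1967 → 16.1967 [wait]  node(2,2) S=98.4659 payoff=0.0000 vs cont=5.6143 → 5.6143 [wait]  ⇒ S*(2)=58.8608
t_1: node(1,0) S=66.9408 payoff=22.6492 vs cont=23.5347 → 23.5347 [wait]  node(1,1) S=86.5806 payoff=3.0094 vs cont=10.9881 → 10.9881 [wait]  ⇒ S*(1)=-
t_0: node(0,0) S=76.1300 payoff=13.4600 vs cont=17.3380 → 17.3380 [wait]  ⇒ S*(0)=-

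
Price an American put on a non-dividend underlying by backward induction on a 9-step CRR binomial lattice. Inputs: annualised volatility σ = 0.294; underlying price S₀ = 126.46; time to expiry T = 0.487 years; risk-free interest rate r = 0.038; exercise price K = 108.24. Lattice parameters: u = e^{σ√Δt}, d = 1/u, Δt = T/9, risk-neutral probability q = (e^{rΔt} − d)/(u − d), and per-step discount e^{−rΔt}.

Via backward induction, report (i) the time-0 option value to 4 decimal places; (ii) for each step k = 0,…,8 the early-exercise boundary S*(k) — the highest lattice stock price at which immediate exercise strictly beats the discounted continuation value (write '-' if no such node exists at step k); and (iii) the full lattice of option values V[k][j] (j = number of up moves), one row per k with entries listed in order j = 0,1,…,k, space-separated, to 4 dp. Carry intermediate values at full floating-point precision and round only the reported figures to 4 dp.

price = 2.8103
boundary = - - - - - - 83.8968 89.8353 96.1940
tree:
2.8103
4.3310 1.2888
6.5234 2.1384 0.4375
9.5652 3.4834 0.7911 0.0828
13.5876 5.5491 1.4150 0.1653 0.0000
18.5910 8.5991 2.4969 0.3300 0.0000 0.0000
24.3432 12.8682 4.3304 0.6587 0.0000 0.0000 0.0000
29.8890 18.4047 7.3392 1.3146 0.0000 0.0000 0.0000 0.0000
35.0683 24.3432 12.0460 2.6239 0.0000 0.0000 0.0000 0.0000 0.0000
39.9052 29.8890 18.4047 5.2371 0.0000 0.0000 0.0000 0.0000 0.0000 0.0000

Δt=0.05411  u=1.07078  d=0.93390  q=0.49795  discount=0.99795
step 9 (expiry): payoffs max(K−S,0) = 39.9052 29.8890 18.4047 5.2371 0.0000 0.0000 0.0000 0.0000 0.0000 0.0000
step 8: (k=8,j=0): S=73.1717, (K−S)⁺=35.0683, hold=34.8460 ⇒ V=35.0683 exercise | (k=8,j=1): S=83.8968, (K−S)⁺=24.3432, hold=24.1208 ⇒ V=24.3432 exercise | (k=8,j=2): S=96.1940, (K−S)⁺=12.0460, hold=11.8236 ⇒ V=12.0460 exercise | (k=8,j=3): S=110.2937, (K−S)⁺=0.0000, hold=2.6239 ⇒ V=2.6239 continue | (k=8,j=4): S=126.4600, (K−S)⁺=0.0000, hold=0.0000 ⇒ V=0.0000 continue | (k=8,j=5): S=144.9959, (K−S)⁺=0.0000, hold=0.0000 ⇒ V=0.0000 continue | (k=8,j=6): S=166.2487, (K−S)⁺=0.0000, hold=0.0000 ⇒ V=0.0000 continue | (k=8,j=7): S=190.6166, (K−S)⁺=0.0000, hold=0.0000 ⇒ V=0.0000 continue | (k=8,j=8): S=218.5563, (K−S)⁺=0.0000, hold=0.0000 ⇒ V=0.0000 continue  boundary S*=96.1940
step 7: (k=7,j=0): S=78.3510, (K−S)⁺=29.8890, hold=29.6667 ⇒ V=29.8890 exercise | (k=7,j=1): S=89.8353, (K−S)⁺=18.4047, hold=18.1824 ⇒ V=18.4047 exercise | (k=7,j=2): S=103.0029, (K−S)⁺=5.2371, hold=7.3392 ⇒ V=7.3392 continue | (k=7,j=3): S=118.1005, (K−S)⁺=0.0000, hold=1.3146 ⇒ V=1.3146 continue | (k=7,j=4): S=135.4112, (K−S)⁺=0.0000, hold=0.0000 ⇒ V=0.0000 continue | (k=7,j=5): S=155.2591, (K−S)⁺=0.0000, hold=0.0000 ⇒ V=0.0000 continue | (k=7,j=6): S=178.0162, (K−S)⁺=0.0000, hold=0.0000 ⇒ V=0.0000 continue | (k=7,j=7): S=204.1089, (K−S)⁺=0.0000, hold=0.0000 ⇒ V=0.0000 continue  boundary S*=89.8353
step 6: (k=6,j=0): S=83.8968, (K−S)⁺=24.3432, hold=24.1208 ⇒ V=24.3432 exercise | (k=6,j=1): S=96.1940, (K−S)⁺=12.0460, hold=12.8682 ⇒ V=12.8682 continue | (k=6,j=2): S=110.2937, (K−S)⁺=0.0000, hold=4.3304 ⇒ V=4.3304 continue | (k=6,j=3): S=126.4600, (K−S)⁺=0.0000, hold=0.6587 ⇒ V=0.6587 continue | (k=6,j=4): S=144.9959, (K−S)⁺=0.0000, hold=0.0000 ⇒ V=0.0000 continue | (k=6,j=5): S=166.2487, (K−S)⁺=0.0000, hold=0.0000 ⇒ V=0.0000 continue | (k=6,j=6): S=190.6166, (K−S)⁺=0.0000, hold=0.0000 ⇒ V=0.0000 continue  boundary S*=83.8968
step 5: (k=5,j=0): S=89.8353, (K−S)⁺=18.4047, hold=18.5910 ⇒ V=18.5910 continue | (k=5,j=1): S=103.0029, (K−S)⁺=5.2371, hold=8.5991 ⇒ V=8.5991 continue | (k=5,j=2): S=118.1005, (K−S)⁺=0.0000, hold=2.4969 ⇒ V=2.4969 continue | (k=5,j=3): S=135.4112, (K−S)⁺=0.0000, hold=0.3300 ⇒ V=0.3300 continue | (k=5,j=4): S=155.2591, (K−S)⁺=0.0000, hold=0.0000 ⇒ V=0.0000 continue | (k=5,j=5): S=178.0162, (K−S)⁺=0.0000, hold=0.0000 ⇒ V=0.0000 continue  boundary S*=-
step 4: (k=4,j=0): S=96.1940, (K−S)⁺=12.0460, hold=13.5876 ⇒ V=13.5876 continue | (k=4,j=1): S=110.2937, (K−S)⁺=0.0000, hold=5.5491 ⇒ V=5.5491 continue | (k=4,j=2): S=126.4600, (K−S)⁺=0.0000, hold=1.4150 ⇒ V=1.4150 continue | (k=4,j=3): S=144.9959, (K−S)⁺=0.0000, hold=0.1653 ⇒ V=0.1653 continue | (k=4,j=4): S=166.2487, (K−S)⁺=0.0000, hold=0.0000 ⇒ V=0.0000 continue  boundary S*=-
step 3: (k=3,j=0): S=103.0029, (K−S)⁺=5.2371, hold=9.5652 ⇒ V=9.5652 continue | (k=3,j=1): S=118.1005, (K−S)⁺=0.0000, hold=3.4834 ⇒ V=3.4834 continue | (k=3,j=2): S=135.4112, (K−S)⁺=0.0000, hold=0.7911 ⇒ V=0.7911 continue | (k=3,j=3): S=155.2591, (K−S)⁺=0.0000, hold=0.0828 ⇒ V=0.0828 continue  boundary S*=-
step 2: (k=2,j=0): S=110.2937, (K−S)⁺=0.0000, hold=6.5234 ⇒ V=6.5234 continue | (k=2,j=1): S=126.4600, (K−S)⁺=0.0000, hold=2.1384 ⇒ V=2.1384 continue | (k=2,j=2): S=144.9959, (K−S)⁺=0.0000, hold=0.4375 ⇒ V=0.4375 continue  boundary S*=-
step 1: (k=1,j=0): S=118.1005, (K−S)⁺=0.0000, hold=4.3310 ⇒ V=4.3310 continue | (k=1,j=1): S=135.4112, (K−S)⁺=0.0000, hold=1.2888 ⇒ V=1.2888 continue  boundary S*=-
step 0: (k=0,j=0): S=126.4600, (K−S)⁺=0.0000, hold=2.8103 ⇒ V=2.8103 continue  boundary S*=-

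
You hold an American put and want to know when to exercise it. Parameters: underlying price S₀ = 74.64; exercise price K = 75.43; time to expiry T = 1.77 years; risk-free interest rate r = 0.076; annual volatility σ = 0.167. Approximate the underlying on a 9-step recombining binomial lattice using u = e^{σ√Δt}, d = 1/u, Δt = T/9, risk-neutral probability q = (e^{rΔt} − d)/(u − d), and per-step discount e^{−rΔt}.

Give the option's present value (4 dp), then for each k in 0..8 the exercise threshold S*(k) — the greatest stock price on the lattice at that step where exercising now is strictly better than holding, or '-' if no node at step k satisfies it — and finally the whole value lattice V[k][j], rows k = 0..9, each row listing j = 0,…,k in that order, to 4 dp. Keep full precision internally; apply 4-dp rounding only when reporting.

price = 3.9477
boundary = - - 64.3642 59.7696 64.3642 59.7696 64.3642 69.3119 64.3642
tree:
3.9477
6.6961 2.0844
11.0658 3.7444 0.9511
15.6604 6.5399 1.8422 0.3385
19.9270 11.0658 3.4724 0.7241 0.0715
23.8890 15.6604 6.3293 1.5193 0.1741 0.0000
27.5682 19.9270 11.0658 3.1059 0.4240 0.0000 0.0000
30.9847 23.8890 15.6604 6.1181 1.0322 0.0000 0.0000 0.0000
34.1574 27.5682 19.9270 11.0658 2.5130 0.0000 0.0000 0.0000 0.0000
37.1036 30.9847 23.8890 15.6604 6.1181 0.0000 0.0000 0.0000 0.0000 0.0000

Δt=0.19667, u=1.07687, d=0.92862, q=0.58307, disc=e^(-rΔt)=0.98516
k=9 terminal: V=max(K-S,0) → 37.1036 30.9847 23.8890 15.6604 6.1181 0.0000 0.0000 0.0000 0.0000 0.0000
k=8: j=0 S=41.2726 intr=34.1574 cont=33.0383 V=34.1574[EX]; j=1 S=47.8618 intr=27.5682 cont=26.4491 V=27.5682[EX]; j=2 S=55.5030 intr=19.9270 cont=18.8079 V=19.9270[EX]; j=3 S=64.3642 intr=11.0658 cont=9.9468 V=11.0658[EX]; j=4 S=74.6400 intr=0.7900 cont=2.5130 V=2.5130[hold]; j=5 S=86.5564 intr=0.0000 cont=0.0000 V=0.0000[hold]; j=6 S=100.3752 intr=0.0000 cont=0.0000 V=0.0000[hold]; j=7 S=116.4002 intr=0.0000 cont=0.0000 V=0.0000[hold]; j=8 S=134.9837 intr=0.0000 cont=0.0000 V=0.0000[hold]  S*(8)=64.3642
k=7: j=0 S=44.4453 intr=30.9847 cont=29.8657 V=30.9847[EX]; j=1 S=51.5410 intr=23.8890 cont=22.7699 V=23.8890[EX]; j=2 S=59.7696 intr=15.6604 cont=14.5413 V=15.6604[EX]; j=3 S=69.3119 intr=6.1181 cont=5.9887 V=6.1181[EX]; j=4 S=80.3777 intr=0.0000 cont=1.0322 V=1.0322[hold]; j=5 S=93.2101 intr=0.0000 cont=0.0000 V=0.0000[hold]; j=6 S=108.0912 intr=0.0000 cont=0.0000 V=0.0000[hold]; j=7 S=125.3481 intr=0.0000 cont=0.0000 V=0.0000[hold]  S*(7)=69.3119
k=6: j=0 S=47.8618 intr=27.5682 cont=26.4491 V=27.5682[EX]; j=1 S=55.5030 intr=19.9270 cont=18.8079 V=19.9270[EX]; j=2 S=64.3642 intr=11.0658 cont=9.9468 V=11.0658[EX]; j=3 S=74.6400 intr=0.7900 cont=3.1059 V=3.1059[hold]; j=4 S=86.5564 intr=0.0000 cont=0.4240 V=0.4240[hold]; j=5 S=100.3752 intr=0.0000 cont=0.0000 V=0.0000[hold]; j=6 S=116.4002 intr=0.0000 cont=0.0000 V=0.0000[hold]  S*(6)=64.3642
k=5: j=0 S=51.5410 intr=23.8890 cont=22.7699 V=23.8890[EX]; j=1 S=59.7696 intr=15.6604 cont=14.5413 V=15.6604[EX]; j=2 S=69.3119 intr=6.1181 cont=6.3293 V=6.3293[hold]; j=3 S=80.3777 intr=0.0000 cont=1.5193 V=1.5193[hold]; j=4 S=93.2101 intr=0.0000 cont=0.1741 V=0.1741[hold]; j=5 S=108.0912 intr=0.0000 cont=0.0000 V=0.0000[hold]  S*(5)=59.7696
k=4: j=0 S=55.5030 intr=19.9270 cont=18.8079 V=19.9270[EX]; j=1 S=64.3642 intr=11.0658 cont=10.0681 V=11.0658[EX]; j=2 S=74.6400 intr=0.7900 cont=3.4724 V=3.4724[hold]; j=3 S=86.5564 intr=0.0000 cont=0.7241 V=0.7241[hold]; j=4 S=100.3752 intr=0.0000 cont=0.0715 V=0.0715[hold]  S*(4)=64.3642
k=3: j=0 S=59.7696 intr=15.6604 cont=14.5413 V=15.6604[EX]; j=1 S=69.3119 intr=6.1181 cont=6.5399 V=6.5399[hold]; j=2 S=80.3777 intr=0.0000 cont=1.8422 V=1.8422[hold]; j=3 S=93.2101 intr=0.0000 cont=0.3385 V=0.3385[hold]  S*(3)=59.7696
k=2: j=0 S=64.3642 intr=11.0658 cont=10.1891 V=11.0658[EX]; j=1 S=74.6400 intr=0.7900 cont=3.7444 V=3.7444[hold]; j=2 S=86.5564 intr=0.0000 cont=0.9511 V=0.9511[hold]  S*(2)=64.3642
k=1: j=0 S=69.3119 intr=6.1181 cont=6.6961 V=6.6961[hold]; j=1 S=80.3777 intr=0.0000 cont=2.0844 V=2.0844[hold]  S*(1)=-
k=0: j=0 S=74.6400 intr=0.7900 cont=3.9477 V=3.9477[hold]  S*(0)=-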